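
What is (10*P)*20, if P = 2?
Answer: 400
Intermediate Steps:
(10*P)*20 = (10*2)*20 = 20*20 = 400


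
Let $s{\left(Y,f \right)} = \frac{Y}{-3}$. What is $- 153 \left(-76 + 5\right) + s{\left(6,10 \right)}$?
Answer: $10861$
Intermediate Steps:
$s{\left(Y,f \right)} = - \frac{Y}{3}$ ($s{\left(Y,f \right)} = Y \left(- \frac{1}{3}\right) = - \frac{Y}{3}$)
$- 153 \left(-76 + 5\right) + s{\left(6,10 \right)} = - 153 \left(-76 + 5\right) - 2 = \left(-153\right) \left(-71\right) - 2 = 10863 - 2 = 10861$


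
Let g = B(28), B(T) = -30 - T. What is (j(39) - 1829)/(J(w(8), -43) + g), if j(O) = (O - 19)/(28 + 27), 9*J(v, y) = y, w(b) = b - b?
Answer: 36207/1243 ≈ 29.129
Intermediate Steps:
w(b) = 0
J(v, y) = y/9
j(O) = -19/55 + O/55 (j(O) = (-19 + O)/55 = (-19 + O)*(1/55) = -19/55 + O/55)
g = -58 (g = -30 - 1*28 = -30 - 28 = -58)
(j(39) - 1829)/(J(w(8), -43) + g) = ((-19/55 + (1/55)*39) - 1829)/((⅑)*(-43) - 58) = ((-19/55 + 39/55) - 1829)/(-43/9 - 58) = (4/11 - 1829)/(-565/9) = -20115/11*(-9/565) = 36207/1243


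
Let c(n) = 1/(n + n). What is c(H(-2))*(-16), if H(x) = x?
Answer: 4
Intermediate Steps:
c(n) = 1/(2*n)
c(H(-2))*(-16) = ((1/2)/(-2))*(-16) = ((1/2)*(-1/2))*(-16) = -1/4*(-16) = 4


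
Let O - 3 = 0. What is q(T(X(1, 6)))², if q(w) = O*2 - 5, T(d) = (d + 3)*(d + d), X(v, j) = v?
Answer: 1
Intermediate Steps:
T(d) = 2*d*(3 + d) (T(d) = (3 + d)*(2*d) = 2*d*(3 + d))
O = 3 (O = 3 + 0 = 3)
q(w) = 1 (q(w) = 3*2 - 5 = 6 - 5 = 1)
q(T(X(1, 6)))² = 1² = 1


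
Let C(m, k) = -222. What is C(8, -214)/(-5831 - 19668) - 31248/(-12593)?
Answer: 114226914/45872701 ≈ 2.4901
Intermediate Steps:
C(8, -214)/(-5831 - 19668) - 31248/(-12593) = -222/(-5831 - 19668) - 31248/(-12593) = -222/(-25499) - 31248*(-1/12593) = -222*(-1/25499) + 4464/1799 = 222/25499 + 4464/1799 = 114226914/45872701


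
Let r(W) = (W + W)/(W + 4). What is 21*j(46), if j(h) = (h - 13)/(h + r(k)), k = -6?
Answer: 693/52 ≈ 13.327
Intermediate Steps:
r(W) = 2*W/(4 + W) (r(W) = (2*W)/(4 + W) = 2*W/(4 + W))
j(h) = (-13 + h)/(6 + h) (j(h) = (h - 13)/(h + 2*(-6)/(4 - 6)) = (-13 + h)/(h + 2*(-6)/(-2)) = (-13 + h)/(h + 2*(-6)*(-1/2)) = (-13 + h)/(h + 6) = (-13 + h)/(6 + h))
21*j(46) = 21*((-13 + 46)/(6 + 46)) = 21*(33/52) = 693/52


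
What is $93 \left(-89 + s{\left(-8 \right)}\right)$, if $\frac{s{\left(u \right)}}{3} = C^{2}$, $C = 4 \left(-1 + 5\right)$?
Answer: $63147$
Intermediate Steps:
$C = 16$ ($C = 4 \cdot 4 = 16$)
$s{\left(u \right)} = 768$ ($s{\left(u \right)} = 3 \cdot 16^{2} = 3 \cdot 256 = 768$)
$93 \left(-89 + s{\left(-8 \right)}\right) = 93 \left(-89 + 768\right) = 93 \cdot 679 = 63147$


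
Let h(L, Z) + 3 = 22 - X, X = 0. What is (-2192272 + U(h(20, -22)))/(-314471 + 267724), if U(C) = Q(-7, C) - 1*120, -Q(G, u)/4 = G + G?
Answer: 2192336/46747 ≈ 46.898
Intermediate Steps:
Q(G, u) = -8*G (Q(G, u) = -4*(G + G) = -8*G)
h(L, Z) = 19 (h(L, Z) = -3 + (22 - 1*0) = -3 + (22 + 0) = -3 + 22 = 19)
U(C) = -64 (U(C) = -8*(-7) - 1*120 = 56 - 120 = -64)
(-2192272 + U(h(20, -22)))/(-314471 + 267724) = (-2192272 - 64)/(-314471 + 267724) = -2192336/(-46747) = -2192336*(-1/46747) = 2192336/46747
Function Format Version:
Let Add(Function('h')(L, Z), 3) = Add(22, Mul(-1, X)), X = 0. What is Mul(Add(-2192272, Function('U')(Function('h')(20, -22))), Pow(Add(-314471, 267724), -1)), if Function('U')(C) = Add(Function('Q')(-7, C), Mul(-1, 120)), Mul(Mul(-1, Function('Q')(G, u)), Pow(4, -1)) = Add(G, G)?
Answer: Rational(2192336, 46747) ≈ 46.898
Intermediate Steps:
Function('Q')(G, u) = Mul(-8, G) (Function('Q')(G, u) = Mul(-4, Add(G, G)) = Mul(-4, Mul(2, G)) = Mul(-8, G))
Function('h')(L, Z) = 19 (Function('h')(L, Z) = Add(-3, Add(22, Mul(-1, 0))) = Add(-3, Add(22, 0)) = Add(-3, 22) = 19)
Function('U')(C) = -64 (Function('U')(C) = Add(Mul(-8, -7), Mul(-1, 120)) = Add(56, -120) = -64)
Mul(Add(-2192272, Function('U')(Function('h')(20, -22))), Pow(Add(-314471, 267724), -1)) = Mul(Add(-2192272, -64), Pow(Add(-314471, 267724), -1)) = Mul(-2192336, Pow(-46747, -1)) = Mul(-2192336, Rational(-1, 46747)) = Rational(2192336, 46747)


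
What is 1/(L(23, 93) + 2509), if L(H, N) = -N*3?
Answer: 1/2230 ≈ 0.00044843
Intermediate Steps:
L(H, N) = -3*N
1/(L(23, 93) + 2509) = 1/(-3*93 + 2509) = 1/(-279 + 2509) = 1/2230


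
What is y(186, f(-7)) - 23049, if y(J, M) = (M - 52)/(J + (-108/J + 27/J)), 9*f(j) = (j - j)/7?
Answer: -20398613/885 ≈ -23049.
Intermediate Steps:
f(j) = 0 (f(j) = ((j - j)/7)/9 = (0*(⅐))/9 = (⅑)*0 = 0)
y(J, M) = (-52 + M)/(J - 81/J)
y(186, f(-7)) - 23049 = 186*(-52 + 0)/(-81 + 186²) - 23049 = 186*(-52)/(-81 + 34596) - 23049 = 186*(-52)/34515 - 23049 = 186*(1/34515)*(-52) - 23049 = -248/885 - 23049 = -20398613/885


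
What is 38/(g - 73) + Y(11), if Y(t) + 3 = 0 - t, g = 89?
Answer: -93/8 ≈ -11.625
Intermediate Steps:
Y(t) = -3 - t (Y(t) = -3 + (0 - t) = -3 - t)
38/(g - 73) + Y(11) = 38/(89 - 73) + (-3 - 1*11) = 38/16 + (-3 - 11) = 38*(1/16) - 14 = 19/8 - 14 = -93/8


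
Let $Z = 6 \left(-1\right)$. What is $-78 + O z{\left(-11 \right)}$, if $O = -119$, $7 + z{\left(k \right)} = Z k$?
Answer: $-7099$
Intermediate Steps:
$Z = -6$
$z{\left(k \right)} = -7 - 6 k$
$-78 + O z{\left(-11 \right)} = -78 - 119 \left(-7 - -66\right) = -78 - 119 \left(-7 + 66\right) = -78 - 7021 = -7099$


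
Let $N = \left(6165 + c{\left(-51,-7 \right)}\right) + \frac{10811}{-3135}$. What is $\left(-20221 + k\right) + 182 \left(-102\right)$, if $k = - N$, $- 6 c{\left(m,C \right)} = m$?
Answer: $- \frac{14835167}{330} \approx -44955.0$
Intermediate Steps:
$c{\left(m,C \right)} = - \frac{m}{6}$
$N = \frac{2036117}{330}$ ($N = \left(6165 - - \frac{17}{2}\right) + \frac{10811}{-3135} = \left(6165 + \frac{17}{2}\right) + 10811 \left(- \frac{1}{3135}\right) = \frac{12347}{2} - \frac{569}{165} = \frac{2036117}{330} \approx 6170.1$)
$k = - \frac{2036117}{330}$ ($k = \left(-1\right) \frac{2036117}{330} = - \frac{2036117}{330} \approx -6170.1$)
$\left(-20221 + k\right) + 182 \left(-102\right) = \left(-20221 - \frac{2036117}{330}\right) + 182 \left(-102\right) = - \frac{8709047}{330} - 18564 = - \frac{14835167}{330}$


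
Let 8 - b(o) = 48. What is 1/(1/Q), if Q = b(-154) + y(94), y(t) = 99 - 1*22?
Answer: 37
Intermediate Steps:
b(o) = -40 (b(o) = 8 - 1*48 = 8 - 48 = -40)
y(t) = 77 (y(t) = 99 - 22 = 77)
Q = 37 (Q = -40 + 77 = 37)
1/(1/Q) = 1/(1/37) = 37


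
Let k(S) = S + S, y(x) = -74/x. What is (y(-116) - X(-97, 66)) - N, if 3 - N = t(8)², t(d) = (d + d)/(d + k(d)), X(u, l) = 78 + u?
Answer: 8917/522 ≈ 17.082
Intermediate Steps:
k(S) = 2*S
t(d) = ⅔ (t(d) = (d + d)/(d + 2*d) = (2*d)/((3*d)) = (2*d)*(1/(3*d)) = ⅔)
N = 23/9 (N = 3 - (⅔)² = 3 - 1*4/9 = 3 - 4/9 = 23/9 ≈ 2.5556)
(y(-116) - X(-97, 66)) - N = (-74/(-116) - (78 - 97)) - 1*23/9 = (-74*(-1/116) - 1*(-19)) - 23/9 = (37/58 + 19) - 23/9 = 1139/58 - 23/9 = 8917/522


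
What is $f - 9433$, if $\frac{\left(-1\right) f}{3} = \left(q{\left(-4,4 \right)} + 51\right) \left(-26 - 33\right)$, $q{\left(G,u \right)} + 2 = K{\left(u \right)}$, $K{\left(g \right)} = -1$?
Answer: $-937$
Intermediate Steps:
$q{\left(G,u \right)} = -3$ ($q{\left(G,u \right)} = -2 - 1 = -3$)
$f = 8496$ ($f = - 3 \left(-3 + 51\right) \left(-26 - 33\right) = - 3 \cdot 48 \left(-26 - 33\right) = - 3 \cdot 48 \left(-59\right) = \left(-3\right) \left(-2832\right) = 8496$)
$f - 9433 = 8496 - 9433 = -937$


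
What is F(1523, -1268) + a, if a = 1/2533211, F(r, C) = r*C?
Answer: -4892045887603/2533211 ≈ -1.9312e+6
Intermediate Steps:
F(r, C) = C*r
a = 1/2533211 ≈ 3.9476e-7
F(1523, -1268) + a = -1268*1523 + 1/2533211 = -1931164 + 1/2533211 = -4892045887603/2533211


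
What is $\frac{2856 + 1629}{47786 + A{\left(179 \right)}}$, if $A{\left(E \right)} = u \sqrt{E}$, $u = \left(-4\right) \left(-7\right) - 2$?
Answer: $\frac{107160105}{1141690396} - \frac{58305 \sqrt{179}}{1141690396} \approx 0.093178$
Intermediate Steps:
$u = 26$ ($u = 28 - 2 = 26$)
$A{\left(E \right)} = 26 \sqrt{E}$
$\frac{2856 + 1629}{47786 + A{\left(179 \right)}} = \frac{2856 + 1629}{47786 + 26 \sqrt{179}} = \frac{4485}{47786 + 26 \sqrt{179}}$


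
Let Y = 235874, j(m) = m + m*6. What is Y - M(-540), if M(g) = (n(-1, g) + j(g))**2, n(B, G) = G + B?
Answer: -18435167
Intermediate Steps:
j(m) = 7*m (j(m) = m + 6*m = 7*m)
n(B, G) = B + G
M(g) = (-1 + 8*g)**2 (M(g) = ((-1 + g) + 7*g)**2 = (-1 + 8*g)**2)
Y - M(-540) = 235874 - (-1 + 8*(-540))**2 = 235874 - (-1 - 4320)**2 = 235874 - 1*(-4321)**2 = 235874 - 1*18671041 = 235874 - 18671041 = -18435167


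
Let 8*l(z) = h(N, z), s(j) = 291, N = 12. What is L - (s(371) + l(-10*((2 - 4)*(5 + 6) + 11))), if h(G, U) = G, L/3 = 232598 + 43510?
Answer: 1656063/2 ≈ 8.2803e+5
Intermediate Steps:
L = 828324 (L = 3*(232598 + 43510) = 3*276108 = 828324)
l(z) = 3/2 (l(z) = (⅛)*12 = 3/2)
L - (s(371) + l(-10*((2 - 4)*(5 + 6) + 11))) = 828324 - (291 + 3/2) = 828324 - 1*585/2 = 828324 - 585/2 = 1656063/2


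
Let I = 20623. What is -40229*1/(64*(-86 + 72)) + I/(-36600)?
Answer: 25962557/585600 ≈ 44.335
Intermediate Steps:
-40229*1/(64*(-86 + 72)) + I/(-36600) = -40229*1/(64*(-86 + 72)) + 20623/(-36600) = -40229/(64*(-14)) + 20623*(-1/36600) = -40229/(-896) - 20623/36600 = -40229*(-1/896) - 20623/36600 = 5747/128 - 20623/36600 = 25962557/585600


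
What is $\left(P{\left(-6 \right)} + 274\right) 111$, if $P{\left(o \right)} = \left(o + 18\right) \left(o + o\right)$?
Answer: $14430$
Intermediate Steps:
$P{\left(o \right)} = 2 o \left(18 + o\right)$ ($P{\left(o \right)} = \left(18 + o\right) 2 o = 2 o \left(18 + o\right)$)
$\left(P{\left(-6 \right)} + 274\right) 111 = \left(2 \left(-6\right) \left(18 - 6\right) + 274\right) 111 = \left(2 \left(-6\right) 12 + 274\right) 111 = \left(-144 + 274\right) 111 = 130 \cdot 111 = 14430$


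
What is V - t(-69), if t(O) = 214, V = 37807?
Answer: 37593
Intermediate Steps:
V - t(-69) = 37807 - 1*214 = 37807 - 214 = 37593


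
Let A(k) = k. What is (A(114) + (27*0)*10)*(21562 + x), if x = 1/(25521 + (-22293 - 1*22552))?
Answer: 23749852959/9662 ≈ 2.4581e+6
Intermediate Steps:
x = -1/19324 (x = 1/(25521 + (-22293 - 22552)) = 1/(25521 - 44845) = 1/(-19324) = -1/19324 ≈ -5.1749e-5)
(A(114) + (27*0)*10)*(21562 + x) = (114 + (27*0)*10)*(21562 - 1/19324) = (114 + 0*10)*(416664087/19324) = (114 + 0)*(416664087/19324) = 114*(416664087/19324) = 23749852959/9662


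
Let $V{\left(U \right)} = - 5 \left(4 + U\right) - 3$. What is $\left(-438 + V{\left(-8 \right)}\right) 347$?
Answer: $-146087$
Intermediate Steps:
$V{\left(U \right)} = -23 - 5 U$ ($V{\left(U \right)} = \left(-20 - 5 U\right) - 3 = -23 - 5 U$)
$\left(-438 + V{\left(-8 \right)}\right) 347 = \left(-438 - -17\right) 347 = \left(-438 + \left(-23 + 40\right)\right) 347 = \left(-438 + 17\right) 347 = \left(-421\right) 347 = -146087$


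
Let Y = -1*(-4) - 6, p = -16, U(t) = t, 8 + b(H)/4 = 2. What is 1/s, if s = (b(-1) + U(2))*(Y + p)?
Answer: 1/396 ≈ 0.0025253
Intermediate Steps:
b(H) = -24 (b(H) = -32 + 4*2 = -32 + 8 = -24)
Y = -2 (Y = 4 - 6 = -2)
s = 396 (s = (-24 + 2)*(-2 - 16) = -22*(-18) = 396)
1/s = 1/396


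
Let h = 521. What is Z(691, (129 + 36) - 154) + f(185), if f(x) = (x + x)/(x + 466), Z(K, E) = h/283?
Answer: 443881/184233 ≈ 2.4093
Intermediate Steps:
Z(K, E) = 521/283
f(x) = 2*x/(466 + x) (f(x) = (2*x)/(466 + x) = 2*x/(466 + x))
Z(691, (129 + 36) - 154) + f(185) = 521/283 + 2*185/(466 + 185) = 521/283 + 2*185/651 = 521/283 + 2*185*(1/651) = 521/283 + 370/651 = 443881/184233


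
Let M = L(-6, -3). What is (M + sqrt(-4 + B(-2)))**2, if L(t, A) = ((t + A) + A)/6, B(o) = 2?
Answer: (2 - I*sqrt(2))**2 ≈ 2.0 - 5.6569*I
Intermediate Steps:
L(t, A) = A/3 + t/6 (L(t, A) = ((A + t) + A)*(1/6) = (t + 2*A)*(1/6) = A/3 + t/6)
M = -2 (M = (1/3)*(-3) + (1/6)*(-6) = -1 - 1 = -2)
(M + sqrt(-4 + B(-2)))**2 = (-2 + sqrt(-4 + 2))**2 = (-2 + sqrt(-2))**2 = (-2 + I*sqrt(2))**2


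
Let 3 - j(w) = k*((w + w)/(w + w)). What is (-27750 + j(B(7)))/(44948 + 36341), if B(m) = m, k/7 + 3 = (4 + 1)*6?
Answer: -27936/81289 ≈ -0.34366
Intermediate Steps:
k = 189 (k = -21 + 7*((4 + 1)*6) = -21 + 7*(5*6) = -21 + 7*30 = -21 + 210 = 189)
j(w) = -186 (j(w) = 3 - 189*(w + w)/(w + w) = 3 - 189*(2*w)/((2*w)) = 3 - 189*(2*w)*(1/(2*w)) = 3 - 189 = -186)
(-27750 + j(B(7)))/(44948 + 36341) = (-27750 - 186)/(44948 + 36341) = -27936/81289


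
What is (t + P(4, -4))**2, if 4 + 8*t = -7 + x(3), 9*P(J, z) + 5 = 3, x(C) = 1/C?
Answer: 196/81 ≈ 2.4198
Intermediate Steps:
x(C) = 1/C
P(J, z) = -2/9 (P(J, z) = -5/9 + (1/9)*3 = -5/9 + 1/3 = -2/9)
t = -4/3 (t = -1/2 + (-7 + 1/3)/8 = -1/2 + (1/8)*(-20/3) = -1/2 - 5/6 = -4/3 ≈ -1.3333)
(t + P(4, -4))**2 = (-4/3 - 2/9)**2 = (-14/9)**2 = 196/81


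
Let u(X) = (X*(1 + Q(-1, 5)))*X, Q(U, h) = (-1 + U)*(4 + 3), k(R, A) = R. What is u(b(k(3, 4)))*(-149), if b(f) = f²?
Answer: 156897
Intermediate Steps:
Q(U, h) = -7 + 7*U (Q(U, h) = (-1 + U)*7 = -7 + 7*U)
u(X) = -13*X² (u(X) = (X*(1 + (-7 + 7*(-1))))*X = (X*(1 + (-7 - 7)))*X = (X*(1 - 14))*X = (X*(-13))*X = (-13*X)*X = -13*X²)
u(b(k(3, 4)))*(-149) = -13*(3²)²*(-149) = -13*9²*(-149) = -13*81*(-149) = -1053*(-149) = 156897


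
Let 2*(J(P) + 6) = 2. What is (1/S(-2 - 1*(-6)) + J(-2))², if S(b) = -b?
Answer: 441/16 ≈ 27.563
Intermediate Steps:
J(P) = -5 (J(P) = -6 + (½)*2 = -6 + 1 = -5)
(1/S(-2 - 1*(-6)) + J(-2))² = (1/(-(-2 - 1*(-6))) - 5)² = (1/(-(-2 + 6)) - 5)² = (1/(-1*4) - 5)² = (1/(-4) - 5)² = (-¼ - 5)² = (-21/4)² = 441/16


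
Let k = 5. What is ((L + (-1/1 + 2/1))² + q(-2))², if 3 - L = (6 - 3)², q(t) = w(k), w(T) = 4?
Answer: 841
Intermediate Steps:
q(t) = 4
L = -6 (L = 3 - (6 - 3)² = 3 - 1*3² = 3 - 1*9 = 3 - 9 = -6)
((L + (-1/1 + 2/1))² + q(-2))² = ((-6 + (-1/1 + 2/1))² + 4)² = ((-6 + (-1*1 + 2*1))² + 4)² = ((-6 + (-1 + 2))² + 4)² = ((-6 + 1)² + 4)² = ((-5)² + 4)² = (25 + 4)² = 29² = 841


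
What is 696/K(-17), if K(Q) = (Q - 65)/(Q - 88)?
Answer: 36540/41 ≈ 891.22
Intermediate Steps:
K(Q) = (-65 + Q)/(-88 + Q)
696/K(-17) = 696/(((-65 - 17)/(-88 - 17))) = 696/((-82/(-105))) = 696/((-1/105*(-82))) = 696/(82/105) = 696*(105/82) = 36540/41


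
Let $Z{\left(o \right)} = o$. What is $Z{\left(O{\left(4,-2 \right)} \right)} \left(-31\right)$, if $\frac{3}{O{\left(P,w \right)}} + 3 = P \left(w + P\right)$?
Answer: $- \frac{93}{5} \approx -18.6$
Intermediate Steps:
$O{\left(P,w \right)} = \frac{3}{-3 + P \left(P + w\right)}$ ($O{\left(P,w \right)} = \frac{3}{-3 + P \left(w + P\right)} = \frac{3}{-3 + P \left(P + w\right)}$)
$Z{\left(O{\left(4,-2 \right)} \right)} \left(-31\right) = \frac{3}{-3 + 4^{2} + 4 \left(-2\right)} \left(-31\right) = \frac{3}{-3 + 16 - 8} \left(-31\right) = \frac{3}{5} \left(-31\right) = - \frac{93}{5}$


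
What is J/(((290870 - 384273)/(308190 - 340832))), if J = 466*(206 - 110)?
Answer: 1460272512/93403 ≈ 15634.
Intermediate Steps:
J = 44736 (J = 466*96 = 44736)
J/(((290870 - 384273)/(308190 - 340832))) = 44736/(((290870 - 384273)/(308190 - 340832))) = 44736/((-93403/(-32642))) = 44736/((-93403*(-1/32642))) = 44736/(93403/32642) = 44736*(32642/93403) = 1460272512/93403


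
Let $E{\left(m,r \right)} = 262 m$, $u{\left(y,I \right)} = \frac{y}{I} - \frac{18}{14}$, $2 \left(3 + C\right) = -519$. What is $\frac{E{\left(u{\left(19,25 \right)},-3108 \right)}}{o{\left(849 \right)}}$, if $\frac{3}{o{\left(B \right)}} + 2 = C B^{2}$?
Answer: $\frac{4560724215508}{525} \approx 8.6871 \cdot 10^{9}$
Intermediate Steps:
$C = - \frac{525}{2}$ ($C = -3 + \frac{1}{2} \left(-519\right) = -3 - \frac{519}{2} = - \frac{525}{2} \approx -262.5$)
$u{\left(y,I \right)} = - \frac{9}{7} + \frac{y}{I}$ ($u{\left(y,I \right)} = \frac{y}{I} - \frac{9}{7} = - \frac{9}{7} + \frac{y}{I}$)
$o{\left(B \right)} = \frac{3}{-2 - \frac{525 B^{2}}{2}}$
$\frac{E{\left(u{\left(19,25 \right)},-3108 \right)}}{o{\left(849 \right)}} = \frac{262 \left(- \frac{9}{7} + \frac{19}{25}\right)}{\left(-6\right) \frac{1}{4 + 525 \cdot 849^{2}}} = \frac{262 \left(- \frac{9}{7} + 19 \cdot \frac{1}{25}\right)}{\left(-6\right) \frac{1}{4 + 525 \cdot 720801}} = \frac{262 \left(- \frac{9}{7} + \frac{19}{25}\right)}{\left(-6\right) \frac{1}{4 + 378420525}} = \frac{262 \left(- \frac{92}{175}\right)}{\left(-6\right) \frac{1}{378420529}} = - \frac{24104}{175 \left(\left(-6\right) \frac{1}{378420529}\right)} = - \frac{24104}{175 \left(- \frac{6}{378420529}\right)} = \left(- \frac{24104}{175}\right) \left(- \frac{378420529}{6}\right) = \frac{4560724215508}{525}$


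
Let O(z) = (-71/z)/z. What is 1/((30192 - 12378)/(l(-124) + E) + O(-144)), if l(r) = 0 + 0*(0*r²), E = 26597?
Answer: 551515392/367502717 ≈ 1.5007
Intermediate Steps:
l(r) = 0 (l(r) = 0 + 0*0 = 0 + 0 = 0)
O(z) = -71/z²
1/((30192 - 12378)/(l(-124) + E) + O(-144)) = 1/((30192 - 12378)/(0 + 26597) - 71/(-144)²) = 1/(17814/26597 - 71*1/20736) = 1/(17814*(1/26597) - 71/20736) = 1/(17814/26597 - 71/20736) = 1/(367502717/551515392) = 551515392/367502717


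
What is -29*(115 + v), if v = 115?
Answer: -6670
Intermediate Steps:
-29*(115 + v) = -29*(115 + 115) = -29*230 = -6670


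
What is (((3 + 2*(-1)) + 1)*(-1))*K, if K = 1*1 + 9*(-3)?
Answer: 52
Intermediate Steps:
K = -26 (K = 1 - 27 = -26)
(((3 + 2*(-1)) + 1)*(-1))*K = (((3 + 2*(-1)) + 1)*(-1))*(-26) = (((3 - 2) + 1)*(-1))*(-26) = ((1 + 1)*(-1))*(-26) = (2*(-1))*(-26) = -2*(-26) = 52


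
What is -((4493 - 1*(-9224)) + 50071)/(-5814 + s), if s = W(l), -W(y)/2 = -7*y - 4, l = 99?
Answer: 15947/1105 ≈ 14.432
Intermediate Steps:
W(y) = 8 + 14*y (W(y) = -2*(-7*y - 4) = -2*(-4 - 7*y) = 8 + 14*y)
s = 1394 (s = 8 + 14*99 = 8 + 1386 = 1394)
-((4493 - 1*(-9224)) + 50071)/(-5814 + s) = -((4493 - 1*(-9224)) + 50071)/(-5814 + 1394) = -((4493 + 9224) + 50071)/(-4420) = -(13717 + 50071)*(-1)/4420 = -63788*(-1)/4420 = -1*(-15947/1105) = 15947/1105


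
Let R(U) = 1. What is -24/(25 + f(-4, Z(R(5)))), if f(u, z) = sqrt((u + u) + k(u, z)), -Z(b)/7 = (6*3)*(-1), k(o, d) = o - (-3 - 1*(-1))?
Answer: -120/127 + 24*I*sqrt(10)/635 ≈ -0.94488 + 0.11952*I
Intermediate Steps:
k(o, d) = 2 + o (k(o, d) = o - (-3 + 1) = o - 1*(-2) = o + 2 = 2 + o)
Z(b) = 126 (Z(b) = -7*6*3*(-1) = -126*(-1) = -7*(-18) = 126)
f(u, z) = sqrt(2 + 3*u) (f(u, z) = sqrt((u + u) + (2 + u)) = sqrt(2*u + (2 + u)) = sqrt(2 + 3*u))
-24/(25 + f(-4, Z(R(5)))) = -24/(25 + sqrt(2 + 3*(-4))) = -24/(25 + sqrt(2 - 12)) = -24/(25 + sqrt(-10)) = -24/(25 + I*sqrt(10))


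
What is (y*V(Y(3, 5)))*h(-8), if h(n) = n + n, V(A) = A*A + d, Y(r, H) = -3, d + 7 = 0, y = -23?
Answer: 736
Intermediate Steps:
d = -7 (d = -7 + 0 = -7)
V(A) = -7 + A² (V(A) = A*A - 7 = A² - 7 = -7 + A²)
h(n) = 2*n
(y*V(Y(3, 5)))*h(-8) = (-23*(-7 + (-3)²))*(2*(-8)) = -23*(-7 + 9)*(-16) = -23*2*(-16) = -46*(-16) = 736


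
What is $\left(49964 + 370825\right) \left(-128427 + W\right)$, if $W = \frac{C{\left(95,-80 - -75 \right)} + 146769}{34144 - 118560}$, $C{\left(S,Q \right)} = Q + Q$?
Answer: $- \frac{4561958860688499}{84416} \approx -5.4041 \cdot 10^{10}$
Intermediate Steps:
$C{\left(S,Q \right)} = 2 Q$
$W = - \frac{146759}{84416}$ ($W = \frac{2 \left(-80 - -75\right) + 146769}{34144 - 118560} = \frac{2 \left(-80 + 75\right) + 146769}{-84416} = \left(2 \left(-5\right) + 146769\right) \left(- \frac{1}{84416}\right) = \left(-10 + 146769\right) \left(- \frac{1}{84416}\right) = 146759 \left(- \frac{1}{84416}\right) = - \frac{146759}{84416} \approx -1.7385$)
$\left(49964 + 370825\right) \left(-128427 + W\right) = \left(49964 + 370825\right) \left(-128427 - \frac{146759}{84416}\right) = 420789 \left(- \frac{10841440391}{84416}\right) = - \frac{4561958860688499}{84416}$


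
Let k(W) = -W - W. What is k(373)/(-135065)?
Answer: 746/135065 ≈ 0.0055233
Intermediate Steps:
k(W) = -2*W
k(373)/(-135065) = -2*373/(-135065) = -746*(-1/135065) = 746/135065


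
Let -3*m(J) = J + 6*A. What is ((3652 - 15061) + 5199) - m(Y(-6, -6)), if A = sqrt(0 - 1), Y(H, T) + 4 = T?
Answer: -18640/3 + 2*I ≈ -6213.3 + 2.0*I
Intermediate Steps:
Y(H, T) = -4 + T
A = I (A = sqrt(-1) = I ≈ 1.0*I)
m(J) = -2*I - J/3 (m(J) = -(J + 6*I)/3 = -2*I - J/3)
((3652 - 15061) + 5199) - m(Y(-6, -6)) = ((3652 - 15061) + 5199) - (-2*I - (-4 - 6)/3) = (-11409 + 5199) - (-2*I - 1/3*(-10)) = -6210 - (-2*I + 10/3) = -6210 - (10/3 - 2*I) = -6210 + (-10/3 + 2*I) = -18640/3 + 2*I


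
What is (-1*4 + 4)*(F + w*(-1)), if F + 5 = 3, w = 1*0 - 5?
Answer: 0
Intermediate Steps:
w = -5 (w = 0 - 5 = -5)
F = -2 (F = -5 + 3 = -2)
(-1*4 + 4)*(F + w*(-1)) = (-1*4 + 4)*(-2 - 5*(-1)) = (-4 + 4)*(-2 + 5) = 0*3 = 0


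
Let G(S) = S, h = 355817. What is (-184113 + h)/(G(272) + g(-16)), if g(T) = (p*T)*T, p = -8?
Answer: -21463/222 ≈ -96.680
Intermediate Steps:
g(T) = -8*T**2 (g(T) = (-8*T)*T = -8*T**2)
(-184113 + h)/(G(272) + g(-16)) = (-184113 + 355817)/(272 - 8*(-16)**2) = 171704/(272 - 8*256) = 171704/(272 - 2048) = 171704/(-1776) = 171704*(-1/1776) = -21463/222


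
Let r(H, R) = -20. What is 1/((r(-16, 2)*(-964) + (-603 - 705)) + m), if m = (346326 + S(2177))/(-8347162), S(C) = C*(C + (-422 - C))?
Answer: 4173581/75007883916 ≈ 5.5642e-5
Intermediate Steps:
S(C) = -422*C (S(C) = C*(-422) = -422*C)
m = 286184/4173581 (m = (346326 - 422*2177)/(-8347162) = (346326 - 918694)*(-1/8347162) = -572368*(-1/8347162) = 286184/4173581 ≈ 0.068570)
1/((r(-16, 2)*(-964) + (-603 - 705)) + m) = 1/((-20*(-964) + (-603 - 705)) + 286184/4173581) = 1/((19280 - 1308) + 286184/4173581) = 1/(17972 + 286184/4173581) = 1/(75007883916/4173581) = 4173581/75007883916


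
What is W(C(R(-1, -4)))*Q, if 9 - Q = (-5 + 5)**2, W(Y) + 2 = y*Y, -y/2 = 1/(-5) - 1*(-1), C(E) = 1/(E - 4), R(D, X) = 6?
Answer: -126/5 ≈ -25.200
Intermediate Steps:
C(E) = 1/(-4 + E)
y = -8/5 (y = -2*(1/(-5) - 1*(-1)) = -2*(-1/5 + 1) = -2*4/5 = -8/5 ≈ -1.6000)
W(Y) = -2 - 8*Y/5
Q = 9 (Q = 9 - (-5 + 5)**2 = 9 - 1*0**2 = 9 - 1*0 = 9 + 0 = 9)
W(C(R(-1, -4)))*Q = (-2 - 8/(5*(-4 + 6)))*9 = (-2 - 8/5/2)*9 = (-2 - 8/5*1/2)*9 = (-2 - 4/5)*9 = -14/5*9 = -126/5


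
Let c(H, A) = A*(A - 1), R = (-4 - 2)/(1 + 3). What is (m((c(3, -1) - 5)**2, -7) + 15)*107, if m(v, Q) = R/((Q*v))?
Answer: 67517/42 ≈ 1607.5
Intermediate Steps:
R = -3/2 (R = -6/4 = -6*1/4 = -3/2 ≈ -1.5000)
c(H, A) = A*(-1 + A)
m(v, Q) = -3/(2*Q*v) (m(v, Q) = -3*1/(Q*v)/2 = -3/(2*Q*v))
(m((c(3, -1) - 5)**2, -7) + 15)*107 = (-3/2/(-7*(-(-1 - 1) - 5)**2) + 15)*107 = (-3/2*(-1/7)/(-1*(-2) - 5)**2 + 15)*107 = (-3/2*(-1/7)/(2 - 5)**2 + 15)*107 = (-3/2*(-1/7)/(-3)**2 + 15)*107 = (-3/2*(-1/7)/9 + 15)*107 = (-3/2*(-1/7)*1/9 + 15)*107 = (1/42 + 15)*107 = (631/42)*107 = 67517/42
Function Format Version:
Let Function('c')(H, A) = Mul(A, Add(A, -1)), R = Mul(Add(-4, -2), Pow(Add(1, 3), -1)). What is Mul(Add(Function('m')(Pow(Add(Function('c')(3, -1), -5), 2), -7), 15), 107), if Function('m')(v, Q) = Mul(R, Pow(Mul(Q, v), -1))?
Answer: Rational(67517, 42) ≈ 1607.5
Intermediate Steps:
R = Rational(-3, 2) (R = Mul(-6, Pow(4, -1)) = Mul(-6, Rational(1, 4)) = Rational(-3, 2) ≈ -1.5000)
Function('c')(H, A) = Mul(A, Add(-1, A))
Function('m')(v, Q) = Mul(Rational(-3, 2), Pow(Q, -1), Pow(v, -1)) (Function('m')(v, Q) = Mul(Rational(-3, 2), Pow(Mul(Q, v), -1)) = Mul(Rational(-3, 2), Mul(Pow(Q, -1), Pow(v, -1))) = Mul(Rational(-3, 2), Pow(Q, -1), Pow(v, -1)))
Mul(Add(Function('m')(Pow(Add(Function('c')(3, -1), -5), 2), -7), 15), 107) = Mul(Add(Mul(Rational(-3, 2), Pow(-7, -1), Pow(Pow(Add(Mul(-1, Add(-1, -1)), -5), 2), -1)), 15), 107) = Mul(Add(Mul(Rational(-3, 2), Rational(-1, 7), Pow(Pow(Add(Mul(-1, -2), -5), 2), -1)), 15), 107) = Mul(Add(Mul(Rational(-3, 2), Rational(-1, 7), Pow(Pow(Add(2, -5), 2), -1)), 15), 107) = Mul(Add(Mul(Rational(-3, 2), Rational(-1, 7), Pow(Pow(-3, 2), -1)), 15), 107) = Mul(Add(Mul(Rational(-3, 2), Rational(-1, 7), Pow(9, -1)), 15), 107) = Mul(Add(Mul(Rational(-3, 2), Rational(-1, 7), Rational(1, 9)), 15), 107) = Mul(Add(Rational(1, 42), 15), 107) = Mul(Rational(631, 42), 107) = Rational(67517, 42)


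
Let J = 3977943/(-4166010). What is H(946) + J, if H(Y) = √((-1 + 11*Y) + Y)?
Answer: -32341/33870 + √11351 ≈ 105.59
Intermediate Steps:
J = -32341/33870 (J = 3977943*(-1/4166010) = -32341/33870 ≈ -0.95486)
H(Y) = √(-1 + 12*Y)
H(946) + J = √(-1 + 12*946) - 32341/33870 = √(-1 + 11352) - 32341/33870 = √11351 - 32341/33870 = -32341/33870 + √11351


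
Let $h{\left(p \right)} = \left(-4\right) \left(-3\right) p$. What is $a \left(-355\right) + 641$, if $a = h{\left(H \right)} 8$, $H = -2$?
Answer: $68801$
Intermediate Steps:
$h{\left(p \right)} = 12 p$
$a = -192$ ($a = 12 \left(-2\right) 8 = \left(-24\right) 8 = -192$)
$a \left(-355\right) + 641 = \left(-192\right) \left(-355\right) + 641 = 68160 + 641 = 68801$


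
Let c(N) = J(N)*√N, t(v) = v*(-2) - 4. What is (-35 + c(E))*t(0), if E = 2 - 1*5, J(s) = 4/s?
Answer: 140 + 16*I*√3/3 ≈ 140.0 + 9.2376*I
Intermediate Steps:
E = -3 (E = 2 - 5 = -3)
t(v) = -4 - 2*v (t(v) = -2*v - 4 = -4 - 2*v)
c(N) = 4/√N (c(N) = (4/N)*√N = 4/√N)
(-35 + c(E))*t(0) = (-35 + 4/√(-3))*(-4 - 2*0) = (-35 + 4*(-I*√3/3))*(-4 + 0) = (-35 - 4*I*√3/3)*(-4) = 140 + 16*I*√3/3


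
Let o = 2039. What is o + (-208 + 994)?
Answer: 2825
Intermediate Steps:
o + (-208 + 994) = 2039 + (-208 + 994) = 2039 + 786 = 2825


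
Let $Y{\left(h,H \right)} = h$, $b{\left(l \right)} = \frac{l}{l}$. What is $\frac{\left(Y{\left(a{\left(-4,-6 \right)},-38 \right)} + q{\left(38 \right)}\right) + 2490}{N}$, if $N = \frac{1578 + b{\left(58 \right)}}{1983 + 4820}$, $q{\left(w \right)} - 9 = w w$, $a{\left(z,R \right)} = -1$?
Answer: $\frac{26817426}{1579} \approx 16984.0$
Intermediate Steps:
$b{\left(l \right)} = 1$
$q{\left(w \right)} = 9 + w^{2}$ ($q{\left(w \right)} = 9 + w w = 9 + w^{2}$)
$N = \frac{1579}{6803}$ ($N = \frac{1578 + 1}{1983 + 4820} = \frac{1579}{6803} \approx 0.2321$)
$\frac{\left(Y{\left(a{\left(-4,-6 \right)},-38 \right)} + q{\left(38 \right)}\right) + 2490}{N} = \frac{\left(-1 + \left(9 + 38^{2}\right)\right) + 2490}{\frac{1579}{6803}} = \left(\left(-1 + \left(9 + 1444\right)\right) + 2490\right) \frac{6803}{1579} = \left(\left(-1 + 1453\right) + 2490\right) \frac{6803}{1579} = \left(1452 + 2490\right) \frac{6803}{1579} = 3942 \cdot \frac{6803}{1579} = \frac{26817426}{1579}$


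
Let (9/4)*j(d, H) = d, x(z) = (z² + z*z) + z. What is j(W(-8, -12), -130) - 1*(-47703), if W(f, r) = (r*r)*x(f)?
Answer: 55383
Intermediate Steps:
x(z) = z + 2*z² (x(z) = (z² + z²) + z = 2*z² + z = z + 2*z²)
W(f, r) = f*r²*(1 + 2*f) (W(f, r) = (r*r)*(f*(1 + 2*f)) = r²*(f*(1 + 2*f)) = f*r²*(1 + 2*f))
j(d, H) = 4*d/9
j(W(-8, -12), -130) - 1*(-47703) = 4*(-8*(-12)²*(1 + 2*(-8)))/9 - 1*(-47703) = 4*(-8*144*(1 - 16))/9 + 47703 = 4*(-8*144*(-15))/9 + 47703 = (4/9)*17280 + 47703 = 7680 + 47703 = 55383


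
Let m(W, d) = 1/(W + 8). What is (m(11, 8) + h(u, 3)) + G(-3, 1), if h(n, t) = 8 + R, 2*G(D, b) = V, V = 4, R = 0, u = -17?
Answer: 191/19 ≈ 10.053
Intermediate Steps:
G(D, b) = 2 (G(D, b) = (1/2)*4 = 2)
h(n, t) = 8 (h(n, t) = 8 + 0 = 8)
m(W, d) = 1/(8 + W)
(m(11, 8) + h(u, 3)) + G(-3, 1) = (1/(8 + 11) + 8) + 2 = (1/19 + 8) + 2 = 153/19 + 2 = 191/19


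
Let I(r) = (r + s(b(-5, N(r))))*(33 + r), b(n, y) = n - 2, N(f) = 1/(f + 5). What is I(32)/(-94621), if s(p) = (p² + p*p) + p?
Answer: -7995/94621 ≈ -0.084495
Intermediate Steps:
N(f) = 1/(5 + f)
b(n, y) = -2 + n
s(p) = p + 2*p² (s(p) = (p² + p²) + p = 2*p² + p = p + 2*p²)
I(r) = (33 + r)*(91 + r) (I(r) = (r + (-2 - 5)*(1 + 2*(-2 - 5)))*(33 + r) = (r - 7*(1 + 2*(-7)))*(33 + r) = (r - 7*(1 - 14))*(33 + r) = (r - 7*(-13))*(33 + r) = (r + 91)*(33 + r) = (91 + r)*(33 + r) = (33 + r)*(91 + r))
I(32)/(-94621) = (3003 + 32² + 124*32)/(-94621) = (3003 + 1024 + 3968)*(-1/94621) = 7995*(-1/94621) = -7995/94621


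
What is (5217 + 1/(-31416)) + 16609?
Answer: 685685615/31416 ≈ 21826.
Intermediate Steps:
(5217 + 1/(-31416)) + 16609 = (5217 - 1/31416) + 16609 = 163897271/31416 + 16609 = 685685615/31416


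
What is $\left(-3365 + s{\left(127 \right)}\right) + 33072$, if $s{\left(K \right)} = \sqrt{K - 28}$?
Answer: $29707 + 3 \sqrt{11} \approx 29717.0$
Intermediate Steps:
$s{\left(K \right)} = \sqrt{-28 + K}$
$\left(-3365 + s{\left(127 \right)}\right) + 33072 = \left(-3365 + \sqrt{-28 + 127}\right) + 33072 = \left(-3365 + \sqrt{99}\right) + 33072 = \left(-3365 + 3 \sqrt{11}\right) + 33072 = 29707 + 3 \sqrt{11}$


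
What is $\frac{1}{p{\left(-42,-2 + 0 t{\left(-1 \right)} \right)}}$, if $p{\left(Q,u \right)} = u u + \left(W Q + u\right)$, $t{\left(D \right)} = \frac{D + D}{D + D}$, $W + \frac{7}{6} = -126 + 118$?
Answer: $\frac{1}{387} \approx 0.002584$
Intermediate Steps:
$W = - \frac{55}{6}$ ($W = - \frac{7}{6} + \left(-126 + 118\right) = - \frac{7}{6} - 8 = - \frac{55}{6} \approx -9.1667$)
$t{\left(D \right)} = 1$ ($t{\left(D \right)} = \frac{2 D}{2 D} = 2 D \frac{1}{2 D} = 1$)
$p{\left(Q,u \right)} = u + u^{2} - \frac{55 Q}{6}$ ($p{\left(Q,u \right)} = u u - \left(- u + \frac{55 Q}{6}\right) = u^{2} - \left(- u + \frac{55 Q}{6}\right) = u + u^{2} - \frac{55 Q}{6}$)
$\frac{1}{p{\left(-42,-2 + 0 t{\left(-1 \right)} \right)}} = \frac{1}{\left(-2 + 0 \cdot 1\right) + \left(-2 + 0 \cdot 1\right)^{2} - -385} = \frac{1}{\left(-2 + 0\right) + \left(-2 + 0\right)^{2} + 385} = \frac{1}{-2 + \left(-2\right)^{2} + 385} = \frac{1}{-2 + 4 + 385} = \frac{1}{387}$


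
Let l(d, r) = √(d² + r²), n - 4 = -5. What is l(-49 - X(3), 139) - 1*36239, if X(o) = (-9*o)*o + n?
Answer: -36239 + √20410 ≈ -36096.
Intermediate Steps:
n = -1 (n = 4 - 5 = -1)
X(o) = -1 - 9*o² (X(o) = (-9*o)*o - 1 = -9*o² - 1 = -1 - 9*o²)
l(-49 - X(3), 139) - 1*36239 = √((-49 - (-1 - 9*3²))² + 139²) - 1*36239 = √((-49 - (-1 - 9*9))² + 19321) - 36239 = √((-49 - (-1 - 81))² + 19321) - 36239 = √((-49 - 1*(-82))² + 19321) - 36239 = √((-49 + 82)² + 19321) - 36239 = √(33² + 19321) - 36239 = √(1089 + 19321) - 36239 = √20410 - 36239 = -36239 + √20410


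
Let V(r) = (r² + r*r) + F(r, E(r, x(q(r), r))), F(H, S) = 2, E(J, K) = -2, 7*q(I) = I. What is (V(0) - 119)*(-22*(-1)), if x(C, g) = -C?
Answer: -2574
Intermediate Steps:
q(I) = I/7
V(r) = 2 + 2*r² (V(r) = (r² + r*r) + 2 = (r² + r²) + 2 = 2*r² + 2 = 2 + 2*r²)
(V(0) - 119)*(-22*(-1)) = ((2 + 2*0²) - 119)*(-22*(-1)) = ((2 + 2*0) - 119)*22 = ((2 + 0) - 119)*22 = (2 - 119)*22 = -117*22 = -2574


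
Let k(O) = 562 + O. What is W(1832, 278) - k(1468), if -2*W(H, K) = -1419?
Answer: -2641/2 ≈ -1320.5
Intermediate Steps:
W(H, K) = 1419/2 (W(H, K) = -½*(-1419) = 1419/2)
W(1832, 278) - k(1468) = 1419/2 - (562 + 1468) = 1419/2 - 1*2030 = 1419/2 - 2030 = -2641/2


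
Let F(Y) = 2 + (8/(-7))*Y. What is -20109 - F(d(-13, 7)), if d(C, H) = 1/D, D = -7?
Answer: -985447/49 ≈ -20111.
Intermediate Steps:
d(C, H) = -⅐ (d(C, H) = 1/(-7) = -⅐)
F(Y) = 2 - 8*Y/7 (F(Y) = 2 + (8*(-⅐))*Y = 2 - 8*Y/7)
-20109 - F(d(-13, 7)) = -20109 - (2 - 8/7*(-⅐)) = -20109 - (2 + 8/49) = -20109 - 1*106/49 = -20109 - 106/49 = -985447/49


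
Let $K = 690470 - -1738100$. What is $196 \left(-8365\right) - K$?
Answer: $-4068110$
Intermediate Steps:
$K = 2428570$ ($K = 690470 + 1738100 = 2428570$)
$196 \left(-8365\right) - K = 196 \left(-8365\right) - 2428570 = -1639540 - 2428570 = -4068110$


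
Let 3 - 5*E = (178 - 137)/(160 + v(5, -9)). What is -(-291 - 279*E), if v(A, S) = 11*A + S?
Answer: 460713/1030 ≈ 447.29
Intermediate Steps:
v(A, S) = S + 11*A
E = 577/1030 (E = 3/5 - (178 - 137)/(5*(160 + (-9 + 11*5))) = 3/5 - 41/(5*(160 + (-9 + 55))) = 3/5 - 41/(5*(160 + 46)) = 3/5 - 41/(5*206) = 3/5 - 1/5*41/206 = 3/5 - 41/1030 = 577/1030 ≈ 0.56019)
-(-291 - 279*E) = -(-291 - 279*577/1030) = -(-291 - 160983/1030) = -1*(-460713/1030) = 460713/1030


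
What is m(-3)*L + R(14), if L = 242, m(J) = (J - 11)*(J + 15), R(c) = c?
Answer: -40642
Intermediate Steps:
m(J) = (-11 + J)*(15 + J)
m(-3)*L + R(14) = (-165 + (-3)² + 4*(-3))*242 + 14 = (-165 + 9 - 12)*242 + 14 = -168*242 + 14 = -40656 + 14 = -40642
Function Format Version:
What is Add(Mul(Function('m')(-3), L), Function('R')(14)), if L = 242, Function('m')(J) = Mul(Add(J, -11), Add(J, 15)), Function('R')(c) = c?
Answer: -40642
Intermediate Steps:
Function('m')(J) = Mul(Add(-11, J), Add(15, J))
Add(Mul(Function('m')(-3), L), Function('R')(14)) = Add(Mul(Add(-165, Pow(-3, 2), Mul(4, -3)), 242), 14) = Add(Mul(Add(-165, 9, -12), 242), 14) = Add(Mul(-168, 242), 14) = Add(-40656, 14) = -40642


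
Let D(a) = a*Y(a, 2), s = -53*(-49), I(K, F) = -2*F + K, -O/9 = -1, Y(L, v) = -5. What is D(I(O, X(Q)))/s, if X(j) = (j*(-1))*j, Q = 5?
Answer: -295/2597 ≈ -0.11359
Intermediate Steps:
X(j) = -j² (X(j) = (-j)*j = -j²)
O = 9 (O = -9*(-1) = 9)
I(K, F) = K - 2*F
s = 2597
D(a) = -5*a (D(a) = a*(-5) = -5*a)
D(I(O, X(Q)))/s = -5*(9 - (-2)*5²)/2597 = -5*(9 - (-2)*25)*(1/2597) = -5*(9 - 2*(-25))*(1/2597) = -5*(9 + 50)*(1/2597) = -5*59*(1/2597) = -295*1/2597 = -295/2597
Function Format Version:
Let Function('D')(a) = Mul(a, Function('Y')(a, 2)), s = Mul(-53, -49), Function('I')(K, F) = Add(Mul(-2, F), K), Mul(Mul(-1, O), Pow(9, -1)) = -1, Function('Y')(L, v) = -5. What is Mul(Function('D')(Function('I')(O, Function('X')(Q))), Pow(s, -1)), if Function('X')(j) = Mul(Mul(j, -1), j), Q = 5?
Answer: Rational(-295, 2597) ≈ -0.11359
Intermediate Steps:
Function('X')(j) = Mul(-1, Pow(j, 2)) (Function('X')(j) = Mul(Mul(-1, j), j) = Mul(-1, Pow(j, 2)))
O = 9 (O = Mul(-9, -1) = 9)
Function('I')(K, F) = Add(K, Mul(-2, F))
s = 2597
Function('D')(a) = Mul(-5, a) (Function('D')(a) = Mul(a, -5) = Mul(-5, a))
Mul(Function('D')(Function('I')(O, Function('X')(Q))), Pow(s, -1)) = Mul(Mul(-5, Add(9, Mul(-2, Mul(-1, Pow(5, 2))))), Pow(2597, -1)) = Mul(Mul(-5, Add(9, Mul(-2, Mul(-1, 25)))), Rational(1, 2597)) = Mul(Mul(-5, Add(9, Mul(-2, -25))), Rational(1, 2597)) = Mul(Mul(-5, Add(9, 50)), Rational(1, 2597)) = Mul(Mul(-5, 59), Rational(1, 2597)) = Mul(-295, Rational(1, 2597)) = Rational(-295, 2597)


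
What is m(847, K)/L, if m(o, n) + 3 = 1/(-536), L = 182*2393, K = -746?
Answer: -1609/233441936 ≈ -6.8925e-6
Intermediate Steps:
L = 435526
m(o, n) = -1609/536 (m(o, n) = -3 + 1/(-536) = -3 - 1/536 = -1609/536)
m(847, K)/L = -1609/536/435526 = -1609/536*1/435526 = -1609/233441936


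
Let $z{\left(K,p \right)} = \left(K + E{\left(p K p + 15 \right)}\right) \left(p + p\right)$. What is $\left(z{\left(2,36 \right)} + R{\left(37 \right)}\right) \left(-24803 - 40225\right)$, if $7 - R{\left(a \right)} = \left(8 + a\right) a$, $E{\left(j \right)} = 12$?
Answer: $42268200$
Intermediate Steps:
$z{\left(K,p \right)} = 2 p \left(12 + K\right)$ ($z{\left(K,p \right)} = \left(K + 12\right) \left(p + p\right) = \left(12 + K\right) 2 p = 2 p \left(12 + K\right)$)
$R{\left(a \right)} = 7 - a \left(8 + a\right)$ ($R{\left(a \right)} = 7 - \left(8 + a\right) a = 7 - a \left(8 + a\right)$)
$\left(z{\left(2,36 \right)} + R{\left(37 \right)}\right) \left(-24803 - 40225\right) = \left(2 \cdot 36 \left(12 + 2\right) - 1658\right) \left(-24803 - 40225\right) = \left(2 \cdot 36 \cdot 14 - 1658\right) \left(-65028\right) = \left(1008 - 1658\right) \left(-65028\right) = \left(-650\right) \left(-65028\right) = 42268200$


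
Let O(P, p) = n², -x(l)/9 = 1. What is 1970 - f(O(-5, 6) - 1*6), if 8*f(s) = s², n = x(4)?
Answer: 10135/8 ≈ 1266.9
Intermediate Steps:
x(l) = -9 (x(l) = -9*1 = -9)
n = -9
O(P, p) = 81 (O(P, p) = (-9)² = 81)
f(s) = s²/8
1970 - f(O(-5, 6) - 1*6) = 1970 - (81 - 1*6)²/8 = 1970 - (81 - 6)²/8 = 1970 - 75²/8 = 1970 - 5625/8 = 10135/8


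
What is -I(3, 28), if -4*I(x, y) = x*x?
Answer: 9/4 ≈ 2.2500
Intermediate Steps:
I(x, y) = -x**2/4 (I(x, y) = -x*x/4 = -x**2/4)
-I(3, 28) = -(-1)*3**2/4 = -(-1)*9/4 = -1*(-9/4) = 9/4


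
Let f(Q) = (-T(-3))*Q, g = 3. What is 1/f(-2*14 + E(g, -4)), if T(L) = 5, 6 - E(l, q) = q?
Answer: 1/90 ≈ 0.011111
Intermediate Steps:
E(l, q) = 6 - q
f(Q) = -5*Q (f(Q) = (-1*5)*Q = -5*Q)
1/f(-2*14 + E(g, -4)) = 1/(-5*(-2*14 + (6 - 1*(-4)))) = 1/(-5*(-28 + (6 + 4))) = 1/(-5*(-28 + 10)) = 1/(-5*(-18)) = 1/90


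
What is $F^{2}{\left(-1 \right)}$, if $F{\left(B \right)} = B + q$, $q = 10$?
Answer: $81$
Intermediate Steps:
$F{\left(B \right)} = 10 + B$ ($F{\left(B \right)} = B + 10 = 10 + B$)
$F^{2}{\left(-1 \right)} = \left(10 - 1\right)^{2} = 9^{2} = 81$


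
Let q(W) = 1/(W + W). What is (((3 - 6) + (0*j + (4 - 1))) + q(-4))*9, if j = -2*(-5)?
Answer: -9/8 ≈ -1.1250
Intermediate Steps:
j = 10
q(W) = 1/(2*W)
(((3 - 6) + (0*j + (4 - 1))) + q(-4))*9 = (((3 - 6) + (0*10 + (4 - 1))) + (½)/(-4))*9 = ((-3 + (0 + 3)) + (½)*(-¼))*9 = ((-3 + 3) - ⅛)*9 = (0 - ⅛)*9 = -⅛*9 = -9/8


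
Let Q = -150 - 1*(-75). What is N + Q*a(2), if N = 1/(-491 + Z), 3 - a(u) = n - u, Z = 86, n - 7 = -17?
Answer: -455626/405 ≈ -1125.0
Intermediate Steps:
n = -10 (n = 7 - 17 = -10)
a(u) = 13 + u (a(u) = 3 - (-10 - u) = 3 + (10 + u) = 13 + u)
N = -1/405 (N = 1/(-491 + 86) = 1/(-405) = -1/405 ≈ -0.0024691)
Q = -75 (Q = -150 + 75 = -75)
N + Q*a(2) = -1/405 - 75*(13 + 2) = -1/405 - 75*15 = -1/405 - 1125 = -455626/405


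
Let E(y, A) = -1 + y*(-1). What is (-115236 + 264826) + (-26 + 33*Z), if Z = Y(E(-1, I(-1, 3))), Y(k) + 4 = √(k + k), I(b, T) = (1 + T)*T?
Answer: 149432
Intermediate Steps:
I(b, T) = T*(1 + T)
E(y, A) = -1 - y
Y(k) = -4 + √2*√k (Y(k) = -4 + √(k + k) = -4 + √(2*k) = -4 + √2*√k)
Z = -4 (Z = -4 + √2*√(-1 - 1*(-1)) = -4 + √2*√(-1 + 1) = -4 + √2*√0 = -4 + √2*0 = -4 + 0 = -4)
(-115236 + 264826) + (-26 + 33*Z) = (-115236 + 264826) + (-26 + 33*(-4)) = 149590 + (-26 - 132) = 149590 - 158 = 149432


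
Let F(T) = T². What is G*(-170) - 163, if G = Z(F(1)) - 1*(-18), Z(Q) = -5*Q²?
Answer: -2373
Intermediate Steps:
G = 13 (G = -5*(1²)² - 1*(-18) = -5*1² + 18 = -5*1 + 18 = -5 + 18 = 13)
G*(-170) - 163 = 13*(-170) - 163 = -2210 - 163 = -2373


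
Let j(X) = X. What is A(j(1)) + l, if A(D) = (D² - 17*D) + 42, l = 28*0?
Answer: 26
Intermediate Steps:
l = 0
A(D) = 42 + D² - 17*D
A(j(1)) + l = (42 + 1² - 17*1) + 0 = (42 + 1 - 17) + 0 = 26 + 0 = 26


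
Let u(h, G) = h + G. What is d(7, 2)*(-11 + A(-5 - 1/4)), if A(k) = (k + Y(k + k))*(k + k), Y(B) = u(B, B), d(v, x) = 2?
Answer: 2117/4 ≈ 529.25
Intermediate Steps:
u(h, G) = G + h
Y(B) = 2*B (Y(B) = B + B = 2*B)
A(k) = 10*k² (A(k) = (k + 2*(k + k))*(k + k) = (k + 2*(2*k))*(2*k) = (k + 4*k)*(2*k) = (5*k)*(2*k) = 10*k²)
d(7, 2)*(-11 + A(-5 - 1/4)) = 2*(-11 + 10*(-5 - 1/4)²) = 2*(-11 + 10*(-5 - 1*¼)²) = 2*(-11 + 10*(-5 - ¼)²) = 2*(-11 + 10*(-21/4)²) = 2*(-11 + 10*(441/16)) = 2*(-11 + 2205/8) = 2*(2117/8) = 2117/4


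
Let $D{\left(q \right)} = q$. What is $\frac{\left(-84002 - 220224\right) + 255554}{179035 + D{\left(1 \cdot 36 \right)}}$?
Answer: $- \frac{48672}{179071} \approx -0.2718$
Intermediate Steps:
$\frac{\left(-84002 - 220224\right) + 255554}{179035 + D{\left(1 \cdot 36 \right)}} = \frac{\left(-84002 - 220224\right) + 255554}{179035 + 1 \cdot 36} = \frac{\left(-84002 - 220224\right) + 255554}{179035 + 36} = \frac{-304226 + 255554}{179071} = \left(-48672\right) \frac{1}{179071} = - \frac{48672}{179071}$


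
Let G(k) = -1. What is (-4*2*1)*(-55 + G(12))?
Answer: 448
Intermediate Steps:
(-4*2*1)*(-55 + G(12)) = (-4*2*1)*(-55 - 1) = -8*1*(-56) = -8*(-56) = 448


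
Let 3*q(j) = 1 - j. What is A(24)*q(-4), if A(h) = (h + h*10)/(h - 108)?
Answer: -110/21 ≈ -5.2381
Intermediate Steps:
q(j) = ⅓ - j/3 (q(j) = (1 - j)/3 = ⅓ - j/3)
A(h) = 11*h/(-108 + h) (A(h) = (h + 10*h)/(-108 + h) = (11*h)/(-108 + h) = 11*h/(-108 + h))
A(24)*q(-4) = (11*24/(-108 + 24))*(⅓ - ⅓*(-4)) = (11*24/(-84))*(⅓ + 4/3) = (11*24*(-1/84))*(5/3) = -22/7*5/3 = -110/21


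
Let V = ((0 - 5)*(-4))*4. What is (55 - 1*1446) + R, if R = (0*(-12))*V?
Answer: -1391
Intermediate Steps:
V = 80 (V = -5*(-4)*4 = 20*4 = 80)
R = 0 (R = (0*(-12))*80 = 0*80 = 0)
(55 - 1*1446) + R = (55 - 1*1446) + 0 = (55 - 1446) + 0 = -1391 + 0 = -1391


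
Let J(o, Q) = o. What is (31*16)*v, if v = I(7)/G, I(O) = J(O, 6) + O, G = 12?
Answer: 1736/3 ≈ 578.67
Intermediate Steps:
I(O) = 2*O (I(O) = O + O = 2*O)
v = 7/6 (v = (2*7)/12 = 14*(1/12) = 7/6 ≈ 1.1667)
(31*16)*v = (31*16)*(7/6) = 496*(7/6) = 1736/3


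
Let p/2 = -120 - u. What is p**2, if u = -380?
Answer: 270400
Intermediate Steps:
p = 520 (p = 2*(-120 - 1*(-380)) = 2*(-120 + 380) = 2*260 = 520)
p**2 = 520**2 = 270400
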